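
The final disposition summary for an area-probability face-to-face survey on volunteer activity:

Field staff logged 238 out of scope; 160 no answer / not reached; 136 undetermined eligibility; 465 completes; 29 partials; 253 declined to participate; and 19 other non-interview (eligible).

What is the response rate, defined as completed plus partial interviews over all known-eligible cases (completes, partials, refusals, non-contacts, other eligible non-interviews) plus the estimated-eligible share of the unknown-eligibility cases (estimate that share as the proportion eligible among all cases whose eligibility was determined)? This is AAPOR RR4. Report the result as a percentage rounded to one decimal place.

47.8%

Num = 465 + 29 = 494
Determined eligible = 465 + 29 + 253 + 160 + 19 = 926
e = 926 / (926 + 238) = 926 / 1164 = 0.7955
e × U = 0.7955 × 136 = 108.19
Denom = 926 + 108.19 = 1034.19
RR4 = 494 / 1034.19 = 0.4777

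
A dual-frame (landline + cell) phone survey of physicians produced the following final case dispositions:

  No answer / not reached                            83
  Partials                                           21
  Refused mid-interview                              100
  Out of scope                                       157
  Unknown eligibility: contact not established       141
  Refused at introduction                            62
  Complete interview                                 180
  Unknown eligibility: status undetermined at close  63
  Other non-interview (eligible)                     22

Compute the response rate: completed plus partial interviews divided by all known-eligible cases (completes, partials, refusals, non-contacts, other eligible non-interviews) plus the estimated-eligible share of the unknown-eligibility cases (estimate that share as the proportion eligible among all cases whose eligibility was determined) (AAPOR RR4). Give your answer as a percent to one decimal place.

Refusal or break-off = 62 + 100 = 162
Eligibility not determined = 141 + 63 = 204
Numerator: 180 + 21 = 201
Determined eligible: 180 + 21 + 162 + 83 + 22 = 468
e = 468 / (468 + 157) = 468 / 625 = 0.7488
Estimated eligible among unknowns: 0.7488 × 204 = 152.76
Base: 468 + 152.76 = 620.76
RR4 = 201 / 620.76 = 0.3238

32.4%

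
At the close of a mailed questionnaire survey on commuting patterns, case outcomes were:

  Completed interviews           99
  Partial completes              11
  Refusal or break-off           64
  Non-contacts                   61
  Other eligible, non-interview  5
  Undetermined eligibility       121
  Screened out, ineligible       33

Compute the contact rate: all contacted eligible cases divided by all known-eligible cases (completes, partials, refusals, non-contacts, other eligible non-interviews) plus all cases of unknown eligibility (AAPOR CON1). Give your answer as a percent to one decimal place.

Numerator = 99 + 11 + 64 + 5 = 179
Base = 99 + 11 + 64 + 61 + 5 + 121 = 361
CON1 = 179 / 361 = 0.4958

49.6%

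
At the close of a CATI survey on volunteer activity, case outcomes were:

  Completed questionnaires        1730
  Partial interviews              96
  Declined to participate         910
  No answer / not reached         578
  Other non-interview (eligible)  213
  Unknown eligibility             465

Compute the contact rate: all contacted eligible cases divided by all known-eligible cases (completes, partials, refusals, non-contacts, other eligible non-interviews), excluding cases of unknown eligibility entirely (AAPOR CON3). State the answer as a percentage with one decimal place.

83.6%

Num: 1730 + 96 + 910 + 213 = 2949
Base: 1730 + 96 + 910 + 578 + 213 = 3527
CON3 = 2949 / 3527 = 0.8361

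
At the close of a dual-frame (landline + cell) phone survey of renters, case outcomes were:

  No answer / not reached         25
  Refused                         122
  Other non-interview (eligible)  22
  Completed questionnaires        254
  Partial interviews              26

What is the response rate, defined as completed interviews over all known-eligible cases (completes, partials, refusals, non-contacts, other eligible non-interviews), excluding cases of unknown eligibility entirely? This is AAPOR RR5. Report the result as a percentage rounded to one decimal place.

Numerator = 254
Base = 254 + 26 + 122 + 25 + 22 = 449
RR5 = 254 / 449 = 0.5657

56.6%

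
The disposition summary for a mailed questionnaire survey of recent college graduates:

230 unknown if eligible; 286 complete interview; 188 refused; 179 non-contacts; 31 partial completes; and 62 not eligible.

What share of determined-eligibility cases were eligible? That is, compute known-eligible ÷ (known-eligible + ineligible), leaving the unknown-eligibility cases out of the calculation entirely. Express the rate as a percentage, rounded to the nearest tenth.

91.7%

Determined eligible: 286 + 31 + 188 + 179 = 684
e = 684 / (684 + 62) = 684 / 746 = 0.9169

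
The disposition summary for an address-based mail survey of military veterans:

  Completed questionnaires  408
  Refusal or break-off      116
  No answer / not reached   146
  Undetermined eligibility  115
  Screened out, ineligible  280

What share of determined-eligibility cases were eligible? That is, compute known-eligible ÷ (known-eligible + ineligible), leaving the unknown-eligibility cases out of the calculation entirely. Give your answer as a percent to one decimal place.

Determined eligible → 408 + 116 + 146 = 670
e = 670 / (670 + 280) = 670 / 950 = 0.7053

70.5%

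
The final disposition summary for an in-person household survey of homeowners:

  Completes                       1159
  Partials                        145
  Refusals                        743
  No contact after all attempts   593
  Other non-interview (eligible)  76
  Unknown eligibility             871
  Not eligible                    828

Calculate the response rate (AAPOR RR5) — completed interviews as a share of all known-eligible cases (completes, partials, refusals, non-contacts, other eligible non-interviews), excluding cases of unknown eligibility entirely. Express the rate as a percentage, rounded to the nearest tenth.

Numerator = 1159
Denominator = 1159 + 145 + 743 + 593 + 76 = 2716
RR5 = 1159 / 2716 = 0.4267

42.7%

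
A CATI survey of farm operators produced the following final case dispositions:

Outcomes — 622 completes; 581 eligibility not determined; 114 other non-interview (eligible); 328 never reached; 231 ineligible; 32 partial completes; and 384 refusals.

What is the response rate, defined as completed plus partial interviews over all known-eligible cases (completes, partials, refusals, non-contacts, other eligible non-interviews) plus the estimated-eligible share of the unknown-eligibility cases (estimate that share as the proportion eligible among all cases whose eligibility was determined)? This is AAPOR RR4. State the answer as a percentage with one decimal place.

Top → 622 + 32 = 654
Known eligible → 622 + 32 + 384 + 328 + 114 = 1480
e = 1480 / (1480 + 231) = 1480 / 1711 = 0.8650
Estimated eligible among unknowns → 0.8650 × 581 = 502.56
Denom → 1480 + 502.56 = 1982.56
RR4 = 654 / 1982.56 = 0.3299

33.0%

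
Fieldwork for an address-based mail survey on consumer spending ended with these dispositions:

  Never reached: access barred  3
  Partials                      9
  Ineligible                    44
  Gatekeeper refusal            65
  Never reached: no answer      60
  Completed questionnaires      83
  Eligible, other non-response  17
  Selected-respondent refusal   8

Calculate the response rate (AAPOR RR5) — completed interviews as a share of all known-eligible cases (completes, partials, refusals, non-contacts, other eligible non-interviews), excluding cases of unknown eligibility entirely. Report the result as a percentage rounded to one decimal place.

Refused = 65 + 8 = 73
No contact after all attempts = 60 + 3 = 63
Top → 83
Denom → 83 + 9 + 73 + 63 + 17 = 245
RR5 = 83 / 245 = 0.3388

33.9%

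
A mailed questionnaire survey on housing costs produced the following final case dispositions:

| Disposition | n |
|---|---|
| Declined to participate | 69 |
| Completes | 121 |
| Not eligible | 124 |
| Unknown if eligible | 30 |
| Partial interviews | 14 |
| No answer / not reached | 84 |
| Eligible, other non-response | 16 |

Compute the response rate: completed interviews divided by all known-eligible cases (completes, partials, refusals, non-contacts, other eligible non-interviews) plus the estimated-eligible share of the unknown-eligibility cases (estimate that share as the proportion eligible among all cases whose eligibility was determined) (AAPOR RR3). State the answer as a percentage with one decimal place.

Num → 121
Determined eligible → 121 + 14 + 69 + 84 + 16 = 304
e = 304 / (304 + 124) = 304 / 428 = 0.7103
Estimated eligible among unknowns → 0.7103 × 30 = 21.31
Denom → 304 + 21.31 = 325.31
RR3 = 121 / 325.31 = 0.3720

37.2%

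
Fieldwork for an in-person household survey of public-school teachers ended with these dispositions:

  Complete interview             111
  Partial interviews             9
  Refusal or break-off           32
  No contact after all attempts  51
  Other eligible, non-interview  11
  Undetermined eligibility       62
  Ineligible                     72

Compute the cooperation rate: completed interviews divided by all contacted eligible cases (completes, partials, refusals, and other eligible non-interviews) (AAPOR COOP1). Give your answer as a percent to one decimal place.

Num = 111
Denom = 111 + 9 + 32 + 11 = 163
COOP1 = 111 / 163 = 0.6810

68.1%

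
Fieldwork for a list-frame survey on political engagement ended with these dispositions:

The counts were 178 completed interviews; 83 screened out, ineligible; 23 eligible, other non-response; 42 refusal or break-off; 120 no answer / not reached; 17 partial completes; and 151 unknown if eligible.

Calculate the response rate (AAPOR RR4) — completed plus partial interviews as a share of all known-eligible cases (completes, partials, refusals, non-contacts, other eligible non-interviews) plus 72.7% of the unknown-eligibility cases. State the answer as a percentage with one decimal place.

Numerator = 178 + 17 = 195
Determined eligible = 178 + 17 + 42 + 120 + 23 = 380
e × U = 0.7270 × 151 = 109.78
Denominator = 380 + 109.78 = 489.78
RR4 = 195 / 489.78 = 0.3981

39.8%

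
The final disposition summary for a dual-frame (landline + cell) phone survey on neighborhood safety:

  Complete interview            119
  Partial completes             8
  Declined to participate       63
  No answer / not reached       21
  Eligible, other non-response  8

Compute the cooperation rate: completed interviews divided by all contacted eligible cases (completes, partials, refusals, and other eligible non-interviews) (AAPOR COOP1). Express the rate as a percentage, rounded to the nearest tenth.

60.1%

Numerator: 119
Base: 119 + 8 + 63 + 8 = 198
COOP1 = 119 / 198 = 0.6010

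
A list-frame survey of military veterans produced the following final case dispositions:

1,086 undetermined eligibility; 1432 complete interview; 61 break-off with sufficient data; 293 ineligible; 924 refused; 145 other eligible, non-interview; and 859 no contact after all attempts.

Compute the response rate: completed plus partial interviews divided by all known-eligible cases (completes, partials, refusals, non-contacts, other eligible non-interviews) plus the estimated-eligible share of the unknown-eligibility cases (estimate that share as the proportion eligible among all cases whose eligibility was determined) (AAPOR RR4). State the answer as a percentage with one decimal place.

33.8%

Top → 1432 + 61 = 1493
Eligible (known) → 1432 + 61 + 924 + 859 + 145 = 3421
e = 3421 / (3421 + 293) = 3421 / 3714 = 0.9211
e × U → 0.9211 × 1086 = 1000.31
Base → 3421 + 1000.31 = 4421.31
RR4 = 1493 / 4421.31 = 0.3377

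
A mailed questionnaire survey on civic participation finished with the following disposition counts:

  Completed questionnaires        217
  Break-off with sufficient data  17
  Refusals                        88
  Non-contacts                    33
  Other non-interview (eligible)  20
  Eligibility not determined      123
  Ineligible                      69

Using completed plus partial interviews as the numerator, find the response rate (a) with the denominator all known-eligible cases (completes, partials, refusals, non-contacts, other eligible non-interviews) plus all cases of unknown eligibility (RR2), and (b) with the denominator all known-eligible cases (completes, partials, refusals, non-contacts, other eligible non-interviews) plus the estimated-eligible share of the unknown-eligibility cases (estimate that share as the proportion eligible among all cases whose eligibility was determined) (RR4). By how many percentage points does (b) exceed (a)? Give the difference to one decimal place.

Num → 217 + 17 = 234
Base → 217 + 17 + 88 + 33 + 20 + 123 = 498
RR2 = 234 / 498 = 0.4699
Determined eligible → 217 + 17 + 88 + 33 + 20 = 375
e = 375 / (375 + 69) = 375 / 444 = 0.8446
e × U → 0.8446 × 123 = 103.89
Base → 375 + 103.89 = 478.89
RR4 = 234 / 478.89 = 0.4886
Difference = 48.86 − 46.99 = 1.87 percentage points

1.9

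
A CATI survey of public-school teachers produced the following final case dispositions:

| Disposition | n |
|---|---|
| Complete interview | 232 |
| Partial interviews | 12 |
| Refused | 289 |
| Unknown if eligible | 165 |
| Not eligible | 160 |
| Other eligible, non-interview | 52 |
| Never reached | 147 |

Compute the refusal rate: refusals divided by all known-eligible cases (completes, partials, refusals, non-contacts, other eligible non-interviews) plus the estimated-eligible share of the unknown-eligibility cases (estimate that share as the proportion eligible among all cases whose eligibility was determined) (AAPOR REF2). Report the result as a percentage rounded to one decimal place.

33.3%

Num: 289
Determined eligible: 232 + 12 + 289 + 147 + 52 = 732
e = 732 / (732 + 160) = 732 / 892 = 0.8206
Eligible share of unknowns: 0.8206 × 165 = 135.40
Denom: 732 + 135.40 = 867.40
REF2 = 289 / 867.40 = 0.3332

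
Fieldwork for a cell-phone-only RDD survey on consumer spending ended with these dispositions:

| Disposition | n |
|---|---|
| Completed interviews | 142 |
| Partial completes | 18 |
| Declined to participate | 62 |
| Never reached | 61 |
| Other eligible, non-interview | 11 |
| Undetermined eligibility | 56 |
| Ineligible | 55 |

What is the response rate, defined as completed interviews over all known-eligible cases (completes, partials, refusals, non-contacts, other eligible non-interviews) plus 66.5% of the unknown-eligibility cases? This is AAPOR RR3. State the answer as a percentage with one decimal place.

42.9%

Num → 142
Known eligible → 142 + 18 + 62 + 61 + 11 = 294
e × U → 0.6650 × 56 = 37.24
Base → 294 + 37.24 = 331.24
RR3 = 142 / 331.24 = 0.4287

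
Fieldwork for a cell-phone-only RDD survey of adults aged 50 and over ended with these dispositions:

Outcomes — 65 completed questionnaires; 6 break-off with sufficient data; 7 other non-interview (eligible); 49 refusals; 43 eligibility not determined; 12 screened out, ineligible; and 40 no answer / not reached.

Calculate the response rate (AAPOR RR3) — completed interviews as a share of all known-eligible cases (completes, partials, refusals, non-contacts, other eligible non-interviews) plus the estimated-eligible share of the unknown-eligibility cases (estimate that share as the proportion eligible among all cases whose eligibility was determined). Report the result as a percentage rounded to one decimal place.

Numerator → 65
Determined eligible → 65 + 6 + 49 + 40 + 7 = 167
e = 167 / (167 + 12) = 167 / 179 = 0.9330
Eligible share of unknowns → 0.9330 × 43 = 40.12
Denominator → 167 + 40.12 = 207.12
RR3 = 65 / 207.12 = 0.3138

31.4%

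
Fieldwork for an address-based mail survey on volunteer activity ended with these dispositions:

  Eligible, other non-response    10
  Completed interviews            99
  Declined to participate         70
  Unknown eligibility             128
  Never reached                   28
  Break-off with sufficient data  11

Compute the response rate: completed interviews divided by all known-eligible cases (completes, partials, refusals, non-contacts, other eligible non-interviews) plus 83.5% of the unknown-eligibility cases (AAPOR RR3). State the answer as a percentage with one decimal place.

30.5%

Numerator = 99
Known eligible = 99 + 11 + 70 + 28 + 10 = 218
Eligible share of unknowns = 0.8350 × 128 = 106.88
Denominator = 218 + 106.88 = 324.88
RR3 = 99 / 324.88 = 0.3047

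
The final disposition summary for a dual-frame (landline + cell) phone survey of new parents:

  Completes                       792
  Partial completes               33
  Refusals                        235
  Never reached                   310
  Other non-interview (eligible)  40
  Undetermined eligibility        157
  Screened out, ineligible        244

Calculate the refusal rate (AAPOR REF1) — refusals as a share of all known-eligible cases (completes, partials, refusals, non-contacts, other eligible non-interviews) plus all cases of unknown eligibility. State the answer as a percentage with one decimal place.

Num: 235
Denom: 792 + 33 + 235 + 310 + 40 + 157 = 1567
REF1 = 235 / 1567 = 0.1500

15.0%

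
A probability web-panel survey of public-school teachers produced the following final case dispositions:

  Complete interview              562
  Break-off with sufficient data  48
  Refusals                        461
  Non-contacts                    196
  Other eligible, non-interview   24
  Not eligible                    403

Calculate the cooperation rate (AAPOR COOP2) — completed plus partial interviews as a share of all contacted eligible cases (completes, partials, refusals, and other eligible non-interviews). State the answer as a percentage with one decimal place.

Num: 562 + 48 = 610
Denominator: 562 + 48 + 461 + 24 = 1095
COOP2 = 610 / 1095 = 0.5571

55.7%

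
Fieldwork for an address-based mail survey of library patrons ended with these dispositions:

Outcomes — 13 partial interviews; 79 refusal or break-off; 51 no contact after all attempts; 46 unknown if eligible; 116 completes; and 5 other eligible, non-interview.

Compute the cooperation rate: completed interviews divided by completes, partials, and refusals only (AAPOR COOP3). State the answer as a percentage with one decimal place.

Num: 116
Base: 116 + 13 + 79 = 208
COOP3 = 116 / 208 = 0.5577

55.8%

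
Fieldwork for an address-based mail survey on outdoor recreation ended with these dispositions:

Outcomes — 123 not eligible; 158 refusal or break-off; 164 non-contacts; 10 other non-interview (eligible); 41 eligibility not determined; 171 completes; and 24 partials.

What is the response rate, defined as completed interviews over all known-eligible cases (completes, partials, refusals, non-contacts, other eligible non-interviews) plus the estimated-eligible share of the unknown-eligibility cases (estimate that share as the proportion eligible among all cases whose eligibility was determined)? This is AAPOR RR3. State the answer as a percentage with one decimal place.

Num → 171
Eligible (known) → 171 + 24 + 158 + 164 + 10 = 527
e = 527 / (527 + 123) = 527 / 650 = 0.8108
Eligible share of unknowns → 0.8108 × 41 = 33.24
Denom → 527 + 33.24 = 560.24
RR3 = 171 / 560.24 = 0.3052

30.5%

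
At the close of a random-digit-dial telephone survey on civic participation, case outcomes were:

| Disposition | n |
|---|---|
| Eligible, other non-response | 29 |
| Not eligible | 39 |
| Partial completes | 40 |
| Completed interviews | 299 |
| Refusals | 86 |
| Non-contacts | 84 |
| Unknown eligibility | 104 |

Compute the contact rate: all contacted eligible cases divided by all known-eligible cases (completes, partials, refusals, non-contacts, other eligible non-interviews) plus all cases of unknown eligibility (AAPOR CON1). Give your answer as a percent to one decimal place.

70.7%

Numerator → 299 + 40 + 86 + 29 = 454
Denominator → 299 + 40 + 86 + 84 + 29 + 104 = 642
CON1 = 454 / 642 = 0.7072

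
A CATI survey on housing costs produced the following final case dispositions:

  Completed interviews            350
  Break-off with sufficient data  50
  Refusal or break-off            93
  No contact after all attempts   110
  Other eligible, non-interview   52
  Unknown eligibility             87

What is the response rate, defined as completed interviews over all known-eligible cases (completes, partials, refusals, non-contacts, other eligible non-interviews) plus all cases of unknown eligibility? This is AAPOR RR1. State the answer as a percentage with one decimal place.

47.2%

Top → 350
Denominator → 350 + 50 + 93 + 110 + 52 + 87 = 742
RR1 = 350 / 742 = 0.4717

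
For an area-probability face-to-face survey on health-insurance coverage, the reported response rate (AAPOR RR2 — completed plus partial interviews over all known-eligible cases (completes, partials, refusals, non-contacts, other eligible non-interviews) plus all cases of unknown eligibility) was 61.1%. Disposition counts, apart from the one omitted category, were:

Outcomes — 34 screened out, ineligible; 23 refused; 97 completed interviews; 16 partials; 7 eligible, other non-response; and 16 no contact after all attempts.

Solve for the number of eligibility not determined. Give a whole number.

26

Num = 97 + 16 = 113
RR2 = 113 / D = 0.611
D = 113 / 0.611 = 184.9
Remaining denominator categories sum to 159
eligibility not determined = 184.9 − 159 ≈ 26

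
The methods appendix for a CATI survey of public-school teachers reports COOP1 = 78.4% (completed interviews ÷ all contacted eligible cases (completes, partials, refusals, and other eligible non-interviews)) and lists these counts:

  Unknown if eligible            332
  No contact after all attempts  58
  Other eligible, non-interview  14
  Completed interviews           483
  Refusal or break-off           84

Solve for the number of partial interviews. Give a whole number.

35

COOP1 = 483 / D = 0.784
D = 483 / 0.784 = 616.1
Rest of base = 581
partial interviews = 616.1 − 581 ≈ 35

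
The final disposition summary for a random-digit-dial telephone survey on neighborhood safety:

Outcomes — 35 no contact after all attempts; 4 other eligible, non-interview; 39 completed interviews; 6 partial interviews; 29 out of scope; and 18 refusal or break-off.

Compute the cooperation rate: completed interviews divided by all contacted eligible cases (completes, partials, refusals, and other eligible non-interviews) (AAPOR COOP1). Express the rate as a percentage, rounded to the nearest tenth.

58.2%

Num = 39
Denom = 39 + 6 + 18 + 4 = 67
COOP1 = 39 / 67 = 0.5821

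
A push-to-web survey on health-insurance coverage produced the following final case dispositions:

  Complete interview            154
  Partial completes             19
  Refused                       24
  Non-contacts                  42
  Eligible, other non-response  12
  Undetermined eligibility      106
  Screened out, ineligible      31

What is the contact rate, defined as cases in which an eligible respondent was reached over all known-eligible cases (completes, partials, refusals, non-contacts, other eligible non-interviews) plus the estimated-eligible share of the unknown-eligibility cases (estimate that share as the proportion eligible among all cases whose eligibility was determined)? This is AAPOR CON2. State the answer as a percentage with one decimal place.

Numerator = 154 + 19 + 24 + 12 = 209
Known eligible = 154 + 19 + 24 + 42 + 12 = 251
e = 251 / (251 + 31) = 251 / 282 = 0.8901
Estimated eligible among unknowns = 0.8901 × 106 = 94.35
Denom = 251 + 94.35 = 345.35
CON2 = 209 / 345.35 = 0.6052

60.5%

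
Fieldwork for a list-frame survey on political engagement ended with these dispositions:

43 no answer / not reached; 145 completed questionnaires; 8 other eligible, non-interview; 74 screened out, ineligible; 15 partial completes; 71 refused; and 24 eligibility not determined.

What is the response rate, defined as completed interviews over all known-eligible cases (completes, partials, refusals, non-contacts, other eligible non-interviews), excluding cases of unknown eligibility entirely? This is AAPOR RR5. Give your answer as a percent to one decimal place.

Num → 145
Denom → 145 + 15 + 71 + 43 + 8 = 282
RR5 = 145 / 282 = 0.5142

51.4%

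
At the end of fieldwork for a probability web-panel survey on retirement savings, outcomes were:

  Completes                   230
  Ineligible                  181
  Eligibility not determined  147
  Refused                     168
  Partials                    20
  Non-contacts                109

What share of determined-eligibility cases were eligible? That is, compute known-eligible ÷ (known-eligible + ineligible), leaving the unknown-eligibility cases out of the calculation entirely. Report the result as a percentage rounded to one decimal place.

74.4%

Determined eligible: 230 + 20 + 168 + 109 = 527
e = 527 / (527 + 181) = 527 / 708 = 0.7444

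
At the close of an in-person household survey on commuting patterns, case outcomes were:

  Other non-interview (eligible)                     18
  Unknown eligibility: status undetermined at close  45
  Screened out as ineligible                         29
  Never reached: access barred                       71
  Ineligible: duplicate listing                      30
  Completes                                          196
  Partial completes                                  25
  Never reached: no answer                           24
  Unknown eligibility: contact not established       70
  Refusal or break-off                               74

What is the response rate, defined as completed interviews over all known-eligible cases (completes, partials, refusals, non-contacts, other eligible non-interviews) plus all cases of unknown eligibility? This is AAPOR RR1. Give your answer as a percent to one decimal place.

No contact after all attempts = 24 + 71 = 95
Eligibility not determined = 70 + 45 = 115
Ineligible = 29 + 30 = 59
Top = 196
Base = 196 + 25 + 74 + 95 + 18 + 115 = 523
RR1 = 196 / 523 = 0.3748

37.5%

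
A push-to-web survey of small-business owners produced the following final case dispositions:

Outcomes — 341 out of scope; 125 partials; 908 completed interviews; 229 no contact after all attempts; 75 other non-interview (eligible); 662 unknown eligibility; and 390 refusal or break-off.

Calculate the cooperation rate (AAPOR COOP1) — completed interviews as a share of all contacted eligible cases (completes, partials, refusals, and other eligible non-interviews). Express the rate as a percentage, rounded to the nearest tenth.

60.6%

Num → 908
Denom → 908 + 125 + 390 + 75 = 1498
COOP1 = 908 / 1498 = 0.6061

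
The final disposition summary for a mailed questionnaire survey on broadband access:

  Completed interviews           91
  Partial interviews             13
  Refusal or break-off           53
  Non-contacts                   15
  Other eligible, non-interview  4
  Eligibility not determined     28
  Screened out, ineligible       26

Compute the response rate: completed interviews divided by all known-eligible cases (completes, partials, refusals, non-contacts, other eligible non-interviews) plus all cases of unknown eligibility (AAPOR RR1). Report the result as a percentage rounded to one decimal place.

Top: 91
Denom: 91 + 13 + 53 + 15 + 4 + 28 = 204
RR1 = 91 / 204 = 0.4461

44.6%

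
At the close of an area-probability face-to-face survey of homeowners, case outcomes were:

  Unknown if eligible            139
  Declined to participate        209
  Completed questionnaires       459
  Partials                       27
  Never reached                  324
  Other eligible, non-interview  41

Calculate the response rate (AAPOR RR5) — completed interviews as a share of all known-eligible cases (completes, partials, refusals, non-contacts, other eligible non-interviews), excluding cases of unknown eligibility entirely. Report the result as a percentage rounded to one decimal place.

Numerator = 459
Base = 459 + 27 + 209 + 324 + 41 = 1060
RR5 = 459 / 1060 = 0.4330

43.3%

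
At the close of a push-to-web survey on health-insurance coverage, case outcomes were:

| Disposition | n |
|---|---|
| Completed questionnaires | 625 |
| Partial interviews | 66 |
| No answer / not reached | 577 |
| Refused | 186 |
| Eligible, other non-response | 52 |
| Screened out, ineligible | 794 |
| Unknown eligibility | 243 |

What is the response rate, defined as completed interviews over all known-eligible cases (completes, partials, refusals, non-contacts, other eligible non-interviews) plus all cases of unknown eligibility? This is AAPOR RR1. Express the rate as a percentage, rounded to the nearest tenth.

35.7%

Top: 625
Base: 625 + 66 + 186 + 577 + 52 + 243 = 1749
RR1 = 625 / 1749 = 0.3573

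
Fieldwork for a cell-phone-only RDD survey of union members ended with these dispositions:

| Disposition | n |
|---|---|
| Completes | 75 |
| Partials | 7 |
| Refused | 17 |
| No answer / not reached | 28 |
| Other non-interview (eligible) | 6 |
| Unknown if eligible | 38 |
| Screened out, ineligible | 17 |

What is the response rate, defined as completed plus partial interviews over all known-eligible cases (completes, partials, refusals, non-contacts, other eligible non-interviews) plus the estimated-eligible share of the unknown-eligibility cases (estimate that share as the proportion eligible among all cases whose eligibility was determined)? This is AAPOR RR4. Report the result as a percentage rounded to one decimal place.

49.2%

Num → 75 + 7 = 82
Determined eligible → 75 + 7 + 17 + 28 + 6 = 133
e = 133 / (133 + 17) = 133 / 150 = 0.8867
Estimated eligible among unknowns → 0.8867 × 38 = 33.69
Base → 133 + 33.69 = 166.69
RR4 = 82 / 166.69 = 0.4919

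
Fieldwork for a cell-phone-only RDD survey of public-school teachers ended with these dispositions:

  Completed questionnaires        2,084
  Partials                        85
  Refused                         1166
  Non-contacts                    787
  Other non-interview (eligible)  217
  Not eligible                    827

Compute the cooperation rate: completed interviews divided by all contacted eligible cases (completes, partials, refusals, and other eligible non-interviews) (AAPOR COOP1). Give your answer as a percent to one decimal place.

58.7%

Numerator = 2084
Denominator = 2084 + 85 + 1166 + 217 = 3552
COOP1 = 2084 / 3552 = 0.5867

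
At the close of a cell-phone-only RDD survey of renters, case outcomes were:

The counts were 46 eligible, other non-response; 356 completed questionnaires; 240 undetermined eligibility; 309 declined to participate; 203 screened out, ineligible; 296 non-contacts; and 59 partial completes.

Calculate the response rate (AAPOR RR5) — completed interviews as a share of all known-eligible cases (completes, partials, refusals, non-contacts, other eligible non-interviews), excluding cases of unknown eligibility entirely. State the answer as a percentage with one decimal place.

33.4%

Numerator: 356
Denom: 356 + 59 + 309 + 296 + 46 = 1066
RR5 = 356 / 1066 = 0.3340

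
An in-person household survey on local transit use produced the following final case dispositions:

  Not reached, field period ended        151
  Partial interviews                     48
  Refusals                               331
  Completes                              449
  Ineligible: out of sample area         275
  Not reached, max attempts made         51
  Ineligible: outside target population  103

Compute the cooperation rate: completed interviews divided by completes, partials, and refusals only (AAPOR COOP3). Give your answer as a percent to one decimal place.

54.2%

No contact after all attempts = 151 + 51 = 202
Not eligible = 103 + 275 = 378
Numerator: 449
Denom: 449 + 48 + 331 = 828
COOP3 = 449 / 828 = 0.5423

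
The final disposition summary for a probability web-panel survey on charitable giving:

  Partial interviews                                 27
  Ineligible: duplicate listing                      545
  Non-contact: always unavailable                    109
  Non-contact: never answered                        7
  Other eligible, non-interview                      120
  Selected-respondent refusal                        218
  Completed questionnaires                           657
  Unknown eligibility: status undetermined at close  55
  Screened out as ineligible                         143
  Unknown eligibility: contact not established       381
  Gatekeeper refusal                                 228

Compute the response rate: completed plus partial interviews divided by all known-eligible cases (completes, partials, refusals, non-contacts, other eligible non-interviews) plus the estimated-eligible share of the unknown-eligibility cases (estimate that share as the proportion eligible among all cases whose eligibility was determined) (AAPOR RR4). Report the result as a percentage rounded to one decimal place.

Refusal or break-off = 228 + 218 = 446
Non-contacts = 7 + 109 = 116
Unknown eligibility = 381 + 55 = 436
Ineligible = 143 + 545 = 688
Top = 657 + 27 = 684
Determined eligible = 657 + 27 + 446 + 116 + 120 = 1366
e = 1366 / (1366 + 688) = 1366 / 2054 = 0.6650
Eligible share of unknowns = 0.6650 × 436 = 289.94
Denominator = 1366 + 289.94 = 1655.94
RR4 = 684 / 1655.94 = 0.4131

41.3%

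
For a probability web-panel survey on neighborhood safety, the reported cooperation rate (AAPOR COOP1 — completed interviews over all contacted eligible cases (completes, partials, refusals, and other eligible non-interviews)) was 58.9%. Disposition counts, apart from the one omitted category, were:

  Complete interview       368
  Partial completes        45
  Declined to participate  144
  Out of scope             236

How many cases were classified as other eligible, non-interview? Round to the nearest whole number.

COOP1 = 368 / D = 0.589
D = 368 / 0.589 = 624.8
Other denominator terms total 557
other eligible, non-interview = 624.8 − 557 ≈ 68

68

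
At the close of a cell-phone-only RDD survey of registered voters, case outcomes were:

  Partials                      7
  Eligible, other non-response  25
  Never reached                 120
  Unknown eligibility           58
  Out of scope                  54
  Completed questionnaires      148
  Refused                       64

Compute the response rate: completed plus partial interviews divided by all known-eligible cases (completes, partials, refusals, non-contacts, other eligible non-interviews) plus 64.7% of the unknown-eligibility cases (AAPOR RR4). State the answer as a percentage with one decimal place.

Top = 148 + 7 = 155
Known eligible = 148 + 7 + 64 + 120 + 25 = 364
Estimated eligible among unknowns = 0.6470 × 58 = 37.53
Denom = 364 + 37.53 = 401.53
RR4 = 155 / 401.53 = 0.3860

38.6%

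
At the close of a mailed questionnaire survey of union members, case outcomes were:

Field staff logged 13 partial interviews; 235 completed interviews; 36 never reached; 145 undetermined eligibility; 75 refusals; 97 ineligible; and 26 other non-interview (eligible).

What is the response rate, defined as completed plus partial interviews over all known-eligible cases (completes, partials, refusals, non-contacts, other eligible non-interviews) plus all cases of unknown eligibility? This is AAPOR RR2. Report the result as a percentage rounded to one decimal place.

46.8%

Numerator = 235 + 13 = 248
Denom = 235 + 13 + 75 + 36 + 26 + 145 = 530
RR2 = 248 / 530 = 0.4679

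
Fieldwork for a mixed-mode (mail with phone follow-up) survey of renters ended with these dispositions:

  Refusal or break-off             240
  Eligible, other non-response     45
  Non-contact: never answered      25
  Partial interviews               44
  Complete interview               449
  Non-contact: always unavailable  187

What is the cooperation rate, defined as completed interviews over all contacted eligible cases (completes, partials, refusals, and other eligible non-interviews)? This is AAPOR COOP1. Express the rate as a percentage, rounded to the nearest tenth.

No contact after all attempts = 25 + 187 = 212
Numerator → 449
Denominator → 449 + 44 + 240 + 45 = 778
COOP1 = 449 / 778 = 0.5771

57.7%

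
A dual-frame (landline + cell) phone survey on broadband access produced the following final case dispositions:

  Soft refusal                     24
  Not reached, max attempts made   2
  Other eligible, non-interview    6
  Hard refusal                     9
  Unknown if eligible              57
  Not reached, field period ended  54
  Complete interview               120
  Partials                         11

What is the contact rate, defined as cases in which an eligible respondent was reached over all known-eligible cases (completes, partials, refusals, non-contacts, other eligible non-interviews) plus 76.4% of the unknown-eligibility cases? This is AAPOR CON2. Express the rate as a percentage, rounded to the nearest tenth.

63.1%

Refusal or break-off = 9 + 24 = 33
Never reached = 54 + 2 = 56
Numerator = 120 + 11 + 33 + 6 = 170
Known eligible = 120 + 11 + 33 + 56 + 6 = 226
Eligible share of unknowns = 0.7640 × 57 = 43.55
Denom = 226 + 43.55 = 269.55
CON2 = 170 / 269.55 = 0.6307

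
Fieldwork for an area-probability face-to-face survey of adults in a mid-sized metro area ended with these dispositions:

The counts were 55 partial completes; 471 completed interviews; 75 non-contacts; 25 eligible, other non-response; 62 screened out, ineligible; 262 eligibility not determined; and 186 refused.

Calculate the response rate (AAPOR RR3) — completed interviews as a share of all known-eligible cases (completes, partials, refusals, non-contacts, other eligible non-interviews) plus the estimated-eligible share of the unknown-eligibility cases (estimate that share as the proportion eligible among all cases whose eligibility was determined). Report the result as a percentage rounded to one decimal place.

Num: 471
Known eligible: 471 + 55 + 186 + 75 + 25 = 812
e = 812 / (812 + 62) = 812 / 874 = 0.9291
Eligible share of unknowns: 0.9291 × 262 = 243.42
Denominator: 812 + 243.42 = 1055.42
RR3 = 471 / 1055.42 = 0.4463

44.6%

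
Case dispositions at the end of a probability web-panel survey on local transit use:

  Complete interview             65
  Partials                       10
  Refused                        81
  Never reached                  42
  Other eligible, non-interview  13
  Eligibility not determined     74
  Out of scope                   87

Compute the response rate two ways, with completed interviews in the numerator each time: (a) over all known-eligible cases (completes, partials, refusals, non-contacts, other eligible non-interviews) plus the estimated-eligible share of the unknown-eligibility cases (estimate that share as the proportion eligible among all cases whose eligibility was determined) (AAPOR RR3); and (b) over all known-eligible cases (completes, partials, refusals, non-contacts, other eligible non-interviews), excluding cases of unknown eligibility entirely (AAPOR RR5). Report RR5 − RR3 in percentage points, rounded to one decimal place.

Numerator = 65
Eligible (known) = 65 + 10 + 81 + 42 + 13 = 211
e = 211 / (211 + 87) = 211 / 298 = 0.7081
e × U = 0.7081 × 74 = 52.40
Denominator = 211 + 52.40 = 263.40
RR3 = 65 / 263.40 = 0.2468
Denominator = 65 + 10 + 81 + 42 + 13 = 211
RR5 = 65 / 211 = 0.3081
Difference = 30.81 − 24.68 = 6.13 percentage points

6.1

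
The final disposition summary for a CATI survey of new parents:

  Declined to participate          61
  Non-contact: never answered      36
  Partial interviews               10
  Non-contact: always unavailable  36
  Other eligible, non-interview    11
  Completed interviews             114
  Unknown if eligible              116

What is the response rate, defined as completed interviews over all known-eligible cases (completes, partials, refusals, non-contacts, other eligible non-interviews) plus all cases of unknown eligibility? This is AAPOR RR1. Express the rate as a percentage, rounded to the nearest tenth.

29.7%

Never reached = 36 + 36 = 72
Numerator → 114
Base → 114 + 10 + 61 + 72 + 11 + 116 = 384
RR1 = 114 / 384 = 0.2969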